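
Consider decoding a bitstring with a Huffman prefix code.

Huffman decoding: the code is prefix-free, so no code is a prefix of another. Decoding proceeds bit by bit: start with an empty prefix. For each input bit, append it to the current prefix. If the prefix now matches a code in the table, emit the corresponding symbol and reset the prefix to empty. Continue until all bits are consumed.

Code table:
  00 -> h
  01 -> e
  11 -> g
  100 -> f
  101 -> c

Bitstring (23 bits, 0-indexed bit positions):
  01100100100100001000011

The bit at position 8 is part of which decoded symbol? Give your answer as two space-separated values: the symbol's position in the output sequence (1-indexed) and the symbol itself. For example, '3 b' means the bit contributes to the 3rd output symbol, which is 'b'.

Bit 0: prefix='0' (no match yet)
Bit 1: prefix='01' -> emit 'e', reset
Bit 2: prefix='1' (no match yet)
Bit 3: prefix='10' (no match yet)
Bit 4: prefix='100' -> emit 'f', reset
Bit 5: prefix='1' (no match yet)
Bit 6: prefix='10' (no match yet)
Bit 7: prefix='100' -> emit 'f', reset
Bit 8: prefix='1' (no match yet)
Bit 9: prefix='10' (no match yet)
Bit 10: prefix='100' -> emit 'f', reset
Bit 11: prefix='1' (no match yet)
Bit 12: prefix='10' (no match yet)

Answer: 4 f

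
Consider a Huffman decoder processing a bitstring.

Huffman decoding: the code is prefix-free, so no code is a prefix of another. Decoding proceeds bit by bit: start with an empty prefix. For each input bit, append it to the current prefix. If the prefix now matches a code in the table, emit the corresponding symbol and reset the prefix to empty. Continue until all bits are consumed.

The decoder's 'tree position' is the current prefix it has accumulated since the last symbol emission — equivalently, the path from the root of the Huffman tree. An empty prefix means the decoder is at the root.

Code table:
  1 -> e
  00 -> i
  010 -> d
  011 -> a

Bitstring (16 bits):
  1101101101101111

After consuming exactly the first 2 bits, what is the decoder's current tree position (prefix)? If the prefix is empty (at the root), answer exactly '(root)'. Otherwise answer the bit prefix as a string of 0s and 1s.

Answer: (root)

Derivation:
Bit 0: prefix='1' -> emit 'e', reset
Bit 1: prefix='1' -> emit 'e', reset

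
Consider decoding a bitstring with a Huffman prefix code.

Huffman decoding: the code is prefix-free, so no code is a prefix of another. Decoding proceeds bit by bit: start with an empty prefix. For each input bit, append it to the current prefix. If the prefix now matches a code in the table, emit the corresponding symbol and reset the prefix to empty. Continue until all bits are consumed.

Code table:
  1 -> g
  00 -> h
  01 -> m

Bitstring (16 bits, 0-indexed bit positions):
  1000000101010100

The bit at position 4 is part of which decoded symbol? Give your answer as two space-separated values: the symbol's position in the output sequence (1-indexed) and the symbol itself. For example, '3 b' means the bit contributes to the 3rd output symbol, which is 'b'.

Answer: 3 h

Derivation:
Bit 0: prefix='1' -> emit 'g', reset
Bit 1: prefix='0' (no match yet)
Bit 2: prefix='00' -> emit 'h', reset
Bit 3: prefix='0' (no match yet)
Bit 4: prefix='00' -> emit 'h', reset
Bit 5: prefix='0' (no match yet)
Bit 6: prefix='00' -> emit 'h', reset
Bit 7: prefix='1' -> emit 'g', reset
Bit 8: prefix='0' (no match yet)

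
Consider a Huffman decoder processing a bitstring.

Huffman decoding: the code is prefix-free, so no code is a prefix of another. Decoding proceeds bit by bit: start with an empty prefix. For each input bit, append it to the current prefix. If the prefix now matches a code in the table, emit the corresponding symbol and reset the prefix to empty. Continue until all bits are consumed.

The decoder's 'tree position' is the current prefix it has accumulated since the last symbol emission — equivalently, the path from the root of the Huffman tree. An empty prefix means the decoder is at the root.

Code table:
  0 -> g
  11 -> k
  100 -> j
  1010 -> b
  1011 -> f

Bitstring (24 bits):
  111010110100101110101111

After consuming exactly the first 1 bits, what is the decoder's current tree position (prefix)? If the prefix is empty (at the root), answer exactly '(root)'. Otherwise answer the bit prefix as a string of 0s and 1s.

Bit 0: prefix='1' (no match yet)

Answer: 1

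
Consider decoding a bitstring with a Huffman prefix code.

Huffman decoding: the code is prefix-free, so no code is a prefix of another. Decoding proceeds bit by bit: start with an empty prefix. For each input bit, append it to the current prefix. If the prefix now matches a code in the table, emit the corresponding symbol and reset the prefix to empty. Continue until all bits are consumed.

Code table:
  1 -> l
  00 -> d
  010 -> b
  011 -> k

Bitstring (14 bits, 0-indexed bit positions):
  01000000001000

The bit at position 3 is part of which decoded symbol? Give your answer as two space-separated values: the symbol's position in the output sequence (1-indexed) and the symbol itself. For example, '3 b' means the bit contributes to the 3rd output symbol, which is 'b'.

Answer: 2 d

Derivation:
Bit 0: prefix='0' (no match yet)
Bit 1: prefix='01' (no match yet)
Bit 2: prefix='010' -> emit 'b', reset
Bit 3: prefix='0' (no match yet)
Bit 4: prefix='00' -> emit 'd', reset
Bit 5: prefix='0' (no match yet)
Bit 6: prefix='00' -> emit 'd', reset
Bit 7: prefix='0' (no match yet)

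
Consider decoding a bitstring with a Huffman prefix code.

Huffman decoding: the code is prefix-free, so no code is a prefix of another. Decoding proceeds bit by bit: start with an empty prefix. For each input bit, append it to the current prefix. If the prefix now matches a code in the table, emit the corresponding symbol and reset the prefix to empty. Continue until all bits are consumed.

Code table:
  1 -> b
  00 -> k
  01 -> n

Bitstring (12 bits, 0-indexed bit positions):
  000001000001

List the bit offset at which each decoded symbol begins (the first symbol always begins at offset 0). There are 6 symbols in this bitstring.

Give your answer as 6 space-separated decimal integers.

Answer: 0 2 4 6 8 10

Derivation:
Bit 0: prefix='0' (no match yet)
Bit 1: prefix='00' -> emit 'k', reset
Bit 2: prefix='0' (no match yet)
Bit 3: prefix='00' -> emit 'k', reset
Bit 4: prefix='0' (no match yet)
Bit 5: prefix='01' -> emit 'n', reset
Bit 6: prefix='0' (no match yet)
Bit 7: prefix='00' -> emit 'k', reset
Bit 8: prefix='0' (no match yet)
Bit 9: prefix='00' -> emit 'k', reset
Bit 10: prefix='0' (no match yet)
Bit 11: prefix='01' -> emit 'n', reset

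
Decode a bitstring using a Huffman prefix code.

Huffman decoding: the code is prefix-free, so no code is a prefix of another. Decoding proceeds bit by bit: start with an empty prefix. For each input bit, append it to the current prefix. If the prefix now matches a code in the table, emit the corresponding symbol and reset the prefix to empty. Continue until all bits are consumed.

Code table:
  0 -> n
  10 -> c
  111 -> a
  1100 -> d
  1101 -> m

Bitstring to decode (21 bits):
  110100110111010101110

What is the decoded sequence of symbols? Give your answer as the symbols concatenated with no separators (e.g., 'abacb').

Bit 0: prefix='1' (no match yet)
Bit 1: prefix='11' (no match yet)
Bit 2: prefix='110' (no match yet)
Bit 3: prefix='1101' -> emit 'm', reset
Bit 4: prefix='0' -> emit 'n', reset
Bit 5: prefix='0' -> emit 'n', reset
Bit 6: prefix='1' (no match yet)
Bit 7: prefix='11' (no match yet)
Bit 8: prefix='110' (no match yet)
Bit 9: prefix='1101' -> emit 'm', reset
Bit 10: prefix='1' (no match yet)
Bit 11: prefix='11' (no match yet)
Bit 12: prefix='110' (no match yet)
Bit 13: prefix='1101' -> emit 'm', reset
Bit 14: prefix='0' -> emit 'n', reset
Bit 15: prefix='1' (no match yet)
Bit 16: prefix='10' -> emit 'c', reset
Bit 17: prefix='1' (no match yet)
Bit 18: prefix='11' (no match yet)
Bit 19: prefix='111' -> emit 'a', reset
Bit 20: prefix='0' -> emit 'n', reset

Answer: mnnmmncan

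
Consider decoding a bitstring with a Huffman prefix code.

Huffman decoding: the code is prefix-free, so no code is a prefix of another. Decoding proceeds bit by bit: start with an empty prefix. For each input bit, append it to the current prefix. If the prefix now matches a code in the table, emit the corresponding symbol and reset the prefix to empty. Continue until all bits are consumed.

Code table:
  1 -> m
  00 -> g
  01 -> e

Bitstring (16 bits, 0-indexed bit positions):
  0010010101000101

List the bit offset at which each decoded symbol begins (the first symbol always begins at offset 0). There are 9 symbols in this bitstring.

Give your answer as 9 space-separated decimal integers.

Bit 0: prefix='0' (no match yet)
Bit 1: prefix='00' -> emit 'g', reset
Bit 2: prefix='1' -> emit 'm', reset
Bit 3: prefix='0' (no match yet)
Bit 4: prefix='00' -> emit 'g', reset
Bit 5: prefix='1' -> emit 'm', reset
Bit 6: prefix='0' (no match yet)
Bit 7: prefix='01' -> emit 'e', reset
Bit 8: prefix='0' (no match yet)
Bit 9: prefix='01' -> emit 'e', reset
Bit 10: prefix='0' (no match yet)
Bit 11: prefix='00' -> emit 'g', reset
Bit 12: prefix='0' (no match yet)
Bit 13: prefix='01' -> emit 'e', reset
Bit 14: prefix='0' (no match yet)
Bit 15: prefix='01' -> emit 'e', reset

Answer: 0 2 3 5 6 8 10 12 14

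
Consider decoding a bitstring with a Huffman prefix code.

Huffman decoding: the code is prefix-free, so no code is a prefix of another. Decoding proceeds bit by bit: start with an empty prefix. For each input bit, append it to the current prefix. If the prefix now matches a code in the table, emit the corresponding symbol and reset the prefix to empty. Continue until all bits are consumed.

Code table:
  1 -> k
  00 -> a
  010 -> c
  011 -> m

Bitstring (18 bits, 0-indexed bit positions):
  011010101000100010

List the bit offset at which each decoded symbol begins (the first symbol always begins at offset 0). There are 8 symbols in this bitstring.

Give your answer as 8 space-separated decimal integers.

Answer: 0 3 6 7 10 12 13 15

Derivation:
Bit 0: prefix='0' (no match yet)
Bit 1: prefix='01' (no match yet)
Bit 2: prefix='011' -> emit 'm', reset
Bit 3: prefix='0' (no match yet)
Bit 4: prefix='01' (no match yet)
Bit 5: prefix='010' -> emit 'c', reset
Bit 6: prefix='1' -> emit 'k', reset
Bit 7: prefix='0' (no match yet)
Bit 8: prefix='01' (no match yet)
Bit 9: prefix='010' -> emit 'c', reset
Bit 10: prefix='0' (no match yet)
Bit 11: prefix='00' -> emit 'a', reset
Bit 12: prefix='1' -> emit 'k', reset
Bit 13: prefix='0' (no match yet)
Bit 14: prefix='00' -> emit 'a', reset
Bit 15: prefix='0' (no match yet)
Bit 16: prefix='01' (no match yet)
Bit 17: prefix='010' -> emit 'c', reset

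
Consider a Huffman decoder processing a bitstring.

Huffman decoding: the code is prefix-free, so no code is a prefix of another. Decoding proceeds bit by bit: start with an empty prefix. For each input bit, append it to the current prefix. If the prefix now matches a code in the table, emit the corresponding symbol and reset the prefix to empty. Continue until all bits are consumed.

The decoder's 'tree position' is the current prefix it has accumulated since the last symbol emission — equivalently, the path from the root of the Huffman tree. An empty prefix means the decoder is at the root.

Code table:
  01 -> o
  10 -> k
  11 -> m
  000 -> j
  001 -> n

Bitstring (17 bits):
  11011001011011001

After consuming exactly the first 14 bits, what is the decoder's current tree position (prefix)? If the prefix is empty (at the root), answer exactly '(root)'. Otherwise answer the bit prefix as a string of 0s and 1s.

Answer: (root)

Derivation:
Bit 0: prefix='1' (no match yet)
Bit 1: prefix='11' -> emit 'm', reset
Bit 2: prefix='0' (no match yet)
Bit 3: prefix='01' -> emit 'o', reset
Bit 4: prefix='1' (no match yet)
Bit 5: prefix='10' -> emit 'k', reset
Bit 6: prefix='0' (no match yet)
Bit 7: prefix='01' -> emit 'o', reset
Bit 8: prefix='0' (no match yet)
Bit 9: prefix='01' -> emit 'o', reset
Bit 10: prefix='1' (no match yet)
Bit 11: prefix='10' -> emit 'k', reset
Bit 12: prefix='1' (no match yet)
Bit 13: prefix='11' -> emit 'm', reset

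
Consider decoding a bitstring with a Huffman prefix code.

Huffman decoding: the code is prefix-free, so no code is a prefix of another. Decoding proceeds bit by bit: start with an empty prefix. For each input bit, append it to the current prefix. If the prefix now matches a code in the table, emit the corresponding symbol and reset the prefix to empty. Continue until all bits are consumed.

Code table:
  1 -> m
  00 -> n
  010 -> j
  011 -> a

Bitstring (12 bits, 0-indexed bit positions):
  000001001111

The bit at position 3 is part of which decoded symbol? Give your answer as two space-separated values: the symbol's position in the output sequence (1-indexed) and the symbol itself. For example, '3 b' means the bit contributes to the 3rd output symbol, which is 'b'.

Bit 0: prefix='0' (no match yet)
Bit 1: prefix='00' -> emit 'n', reset
Bit 2: prefix='0' (no match yet)
Bit 3: prefix='00' -> emit 'n', reset
Bit 4: prefix='0' (no match yet)
Bit 5: prefix='01' (no match yet)
Bit 6: prefix='010' -> emit 'j', reset
Bit 7: prefix='0' (no match yet)

Answer: 2 n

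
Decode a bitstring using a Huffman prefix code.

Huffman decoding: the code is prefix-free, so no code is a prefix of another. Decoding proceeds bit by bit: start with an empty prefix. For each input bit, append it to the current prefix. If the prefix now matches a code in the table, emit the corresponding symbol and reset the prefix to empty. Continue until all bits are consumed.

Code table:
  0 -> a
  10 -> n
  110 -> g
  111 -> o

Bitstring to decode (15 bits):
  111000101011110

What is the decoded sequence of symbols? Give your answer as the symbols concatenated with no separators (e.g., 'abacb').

Bit 0: prefix='1' (no match yet)
Bit 1: prefix='11' (no match yet)
Bit 2: prefix='111' -> emit 'o', reset
Bit 3: prefix='0' -> emit 'a', reset
Bit 4: prefix='0' -> emit 'a', reset
Bit 5: prefix='0' -> emit 'a', reset
Bit 6: prefix='1' (no match yet)
Bit 7: prefix='10' -> emit 'n', reset
Bit 8: prefix='1' (no match yet)
Bit 9: prefix='10' -> emit 'n', reset
Bit 10: prefix='1' (no match yet)
Bit 11: prefix='11' (no match yet)
Bit 12: prefix='111' -> emit 'o', reset
Bit 13: prefix='1' (no match yet)
Bit 14: prefix='10' -> emit 'n', reset

Answer: oaaannon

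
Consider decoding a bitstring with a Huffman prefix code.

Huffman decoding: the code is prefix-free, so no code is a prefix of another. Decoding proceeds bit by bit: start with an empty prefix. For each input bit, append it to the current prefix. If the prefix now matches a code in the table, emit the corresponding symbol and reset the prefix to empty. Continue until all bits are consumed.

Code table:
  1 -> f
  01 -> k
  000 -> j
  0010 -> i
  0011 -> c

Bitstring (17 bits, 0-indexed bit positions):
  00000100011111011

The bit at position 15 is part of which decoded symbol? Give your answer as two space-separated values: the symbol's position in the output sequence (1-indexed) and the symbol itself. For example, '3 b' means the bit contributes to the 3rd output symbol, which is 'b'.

Answer: 7 k

Derivation:
Bit 0: prefix='0' (no match yet)
Bit 1: prefix='00' (no match yet)
Bit 2: prefix='000' -> emit 'j', reset
Bit 3: prefix='0' (no match yet)
Bit 4: prefix='00' (no match yet)
Bit 5: prefix='001' (no match yet)
Bit 6: prefix='0010' -> emit 'i', reset
Bit 7: prefix='0' (no match yet)
Bit 8: prefix='00' (no match yet)
Bit 9: prefix='001' (no match yet)
Bit 10: prefix='0011' -> emit 'c', reset
Bit 11: prefix='1' -> emit 'f', reset
Bit 12: prefix='1' -> emit 'f', reset
Bit 13: prefix='1' -> emit 'f', reset
Bit 14: prefix='0' (no match yet)
Bit 15: prefix='01' -> emit 'k', reset
Bit 16: prefix='1' -> emit 'f', reset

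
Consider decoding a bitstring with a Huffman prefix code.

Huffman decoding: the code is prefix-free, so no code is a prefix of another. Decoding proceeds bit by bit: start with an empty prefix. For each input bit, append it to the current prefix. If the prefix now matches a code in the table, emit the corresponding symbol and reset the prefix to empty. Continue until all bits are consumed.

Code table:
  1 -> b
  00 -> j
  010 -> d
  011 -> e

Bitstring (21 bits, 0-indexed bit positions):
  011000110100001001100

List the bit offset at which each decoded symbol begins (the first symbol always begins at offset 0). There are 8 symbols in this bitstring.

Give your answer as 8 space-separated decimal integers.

Bit 0: prefix='0' (no match yet)
Bit 1: prefix='01' (no match yet)
Bit 2: prefix='011' -> emit 'e', reset
Bit 3: prefix='0' (no match yet)
Bit 4: prefix='00' -> emit 'j', reset
Bit 5: prefix='0' (no match yet)
Bit 6: prefix='01' (no match yet)
Bit 7: prefix='011' -> emit 'e', reset
Bit 8: prefix='0' (no match yet)
Bit 9: prefix='01' (no match yet)
Bit 10: prefix='010' -> emit 'd', reset
Bit 11: prefix='0' (no match yet)
Bit 12: prefix='00' -> emit 'j', reset
Bit 13: prefix='0' (no match yet)
Bit 14: prefix='01' (no match yet)
Bit 15: prefix='010' -> emit 'd', reset
Bit 16: prefix='0' (no match yet)
Bit 17: prefix='01' (no match yet)
Bit 18: prefix='011' -> emit 'e', reset
Bit 19: prefix='0' (no match yet)
Bit 20: prefix='00' -> emit 'j', reset

Answer: 0 3 5 8 11 13 16 19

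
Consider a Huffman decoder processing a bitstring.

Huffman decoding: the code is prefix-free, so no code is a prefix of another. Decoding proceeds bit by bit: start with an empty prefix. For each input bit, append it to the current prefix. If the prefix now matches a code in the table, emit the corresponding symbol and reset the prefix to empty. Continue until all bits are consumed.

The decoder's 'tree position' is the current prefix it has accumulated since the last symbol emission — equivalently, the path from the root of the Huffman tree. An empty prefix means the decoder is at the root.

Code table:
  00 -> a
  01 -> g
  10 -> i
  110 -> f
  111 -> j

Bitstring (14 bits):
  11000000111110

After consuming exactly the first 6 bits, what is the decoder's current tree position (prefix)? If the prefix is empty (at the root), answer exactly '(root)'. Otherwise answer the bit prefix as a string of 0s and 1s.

Answer: 0

Derivation:
Bit 0: prefix='1' (no match yet)
Bit 1: prefix='11' (no match yet)
Bit 2: prefix='110' -> emit 'f', reset
Bit 3: prefix='0' (no match yet)
Bit 4: prefix='00' -> emit 'a', reset
Bit 5: prefix='0' (no match yet)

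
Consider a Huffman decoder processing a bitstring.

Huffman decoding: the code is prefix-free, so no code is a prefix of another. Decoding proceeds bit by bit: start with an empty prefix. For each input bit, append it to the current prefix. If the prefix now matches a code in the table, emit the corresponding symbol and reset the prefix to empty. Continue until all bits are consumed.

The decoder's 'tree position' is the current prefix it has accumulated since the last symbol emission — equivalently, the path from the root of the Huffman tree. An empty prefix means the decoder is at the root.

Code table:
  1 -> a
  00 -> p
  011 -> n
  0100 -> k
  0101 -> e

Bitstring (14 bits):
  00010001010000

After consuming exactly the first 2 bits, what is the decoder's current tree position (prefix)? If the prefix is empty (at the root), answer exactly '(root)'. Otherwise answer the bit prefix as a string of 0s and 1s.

Answer: (root)

Derivation:
Bit 0: prefix='0' (no match yet)
Bit 1: prefix='00' -> emit 'p', reset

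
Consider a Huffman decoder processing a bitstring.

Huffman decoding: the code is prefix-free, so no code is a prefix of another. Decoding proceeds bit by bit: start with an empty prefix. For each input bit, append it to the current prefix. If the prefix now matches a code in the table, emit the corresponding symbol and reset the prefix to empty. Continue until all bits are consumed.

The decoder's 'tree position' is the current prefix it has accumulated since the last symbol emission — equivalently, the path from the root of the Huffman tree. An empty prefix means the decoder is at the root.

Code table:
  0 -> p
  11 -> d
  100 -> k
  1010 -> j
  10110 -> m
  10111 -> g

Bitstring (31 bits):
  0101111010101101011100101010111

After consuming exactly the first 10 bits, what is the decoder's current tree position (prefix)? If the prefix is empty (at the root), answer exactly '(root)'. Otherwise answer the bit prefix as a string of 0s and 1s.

Bit 0: prefix='0' -> emit 'p', reset
Bit 1: prefix='1' (no match yet)
Bit 2: prefix='10' (no match yet)
Bit 3: prefix='101' (no match yet)
Bit 4: prefix='1011' (no match yet)
Bit 5: prefix='10111' -> emit 'g', reset
Bit 6: prefix='1' (no match yet)
Bit 7: prefix='10' (no match yet)
Bit 8: prefix='101' (no match yet)
Bit 9: prefix='1010' -> emit 'j', reset

Answer: (root)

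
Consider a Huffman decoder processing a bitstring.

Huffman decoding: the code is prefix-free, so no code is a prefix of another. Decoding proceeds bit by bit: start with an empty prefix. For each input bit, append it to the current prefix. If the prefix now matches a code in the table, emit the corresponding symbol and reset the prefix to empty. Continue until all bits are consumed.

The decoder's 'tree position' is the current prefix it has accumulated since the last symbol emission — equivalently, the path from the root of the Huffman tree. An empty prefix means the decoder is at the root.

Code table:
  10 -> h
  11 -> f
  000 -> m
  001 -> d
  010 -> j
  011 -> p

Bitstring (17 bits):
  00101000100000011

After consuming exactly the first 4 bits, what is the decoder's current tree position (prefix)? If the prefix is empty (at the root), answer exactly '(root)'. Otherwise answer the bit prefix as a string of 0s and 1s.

Answer: 0

Derivation:
Bit 0: prefix='0' (no match yet)
Bit 1: prefix='00' (no match yet)
Bit 2: prefix='001' -> emit 'd', reset
Bit 3: prefix='0' (no match yet)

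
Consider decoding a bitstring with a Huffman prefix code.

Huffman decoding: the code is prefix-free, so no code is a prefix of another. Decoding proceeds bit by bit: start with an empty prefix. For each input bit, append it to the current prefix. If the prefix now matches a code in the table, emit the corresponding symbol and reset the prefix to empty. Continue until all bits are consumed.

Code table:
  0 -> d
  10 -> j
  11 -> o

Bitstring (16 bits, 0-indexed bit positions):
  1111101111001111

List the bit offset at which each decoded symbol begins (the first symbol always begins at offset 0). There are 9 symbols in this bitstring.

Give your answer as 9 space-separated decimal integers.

Bit 0: prefix='1' (no match yet)
Bit 1: prefix='11' -> emit 'o', reset
Bit 2: prefix='1' (no match yet)
Bit 3: prefix='11' -> emit 'o', reset
Bit 4: prefix='1' (no match yet)
Bit 5: prefix='10' -> emit 'j', reset
Bit 6: prefix='1' (no match yet)
Bit 7: prefix='11' -> emit 'o', reset
Bit 8: prefix='1' (no match yet)
Bit 9: prefix='11' -> emit 'o', reset
Bit 10: prefix='0' -> emit 'd', reset
Bit 11: prefix='0' -> emit 'd', reset
Bit 12: prefix='1' (no match yet)
Bit 13: prefix='11' -> emit 'o', reset
Bit 14: prefix='1' (no match yet)
Bit 15: prefix='11' -> emit 'o', reset

Answer: 0 2 4 6 8 10 11 12 14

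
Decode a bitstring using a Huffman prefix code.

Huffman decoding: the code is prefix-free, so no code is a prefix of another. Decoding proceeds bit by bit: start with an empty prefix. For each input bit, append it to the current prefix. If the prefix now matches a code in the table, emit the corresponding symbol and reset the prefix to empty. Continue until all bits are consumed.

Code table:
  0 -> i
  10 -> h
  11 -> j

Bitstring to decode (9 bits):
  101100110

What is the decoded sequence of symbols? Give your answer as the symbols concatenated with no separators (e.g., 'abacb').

Bit 0: prefix='1' (no match yet)
Bit 1: prefix='10' -> emit 'h', reset
Bit 2: prefix='1' (no match yet)
Bit 3: prefix='11' -> emit 'j', reset
Bit 4: prefix='0' -> emit 'i', reset
Bit 5: prefix='0' -> emit 'i', reset
Bit 6: prefix='1' (no match yet)
Bit 7: prefix='11' -> emit 'j', reset
Bit 8: prefix='0' -> emit 'i', reset

Answer: hjiiji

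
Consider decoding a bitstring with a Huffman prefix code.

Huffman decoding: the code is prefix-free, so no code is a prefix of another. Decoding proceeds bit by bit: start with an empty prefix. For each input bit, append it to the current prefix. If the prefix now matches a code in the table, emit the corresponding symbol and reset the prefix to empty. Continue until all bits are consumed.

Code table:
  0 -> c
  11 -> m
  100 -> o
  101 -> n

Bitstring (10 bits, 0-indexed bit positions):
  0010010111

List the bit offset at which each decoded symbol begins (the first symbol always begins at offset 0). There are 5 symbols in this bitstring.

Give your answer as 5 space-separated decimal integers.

Bit 0: prefix='0' -> emit 'c', reset
Bit 1: prefix='0' -> emit 'c', reset
Bit 2: prefix='1' (no match yet)
Bit 3: prefix='10' (no match yet)
Bit 4: prefix='100' -> emit 'o', reset
Bit 5: prefix='1' (no match yet)
Bit 6: prefix='10' (no match yet)
Bit 7: prefix='101' -> emit 'n', reset
Bit 8: prefix='1' (no match yet)
Bit 9: prefix='11' -> emit 'm', reset

Answer: 0 1 2 5 8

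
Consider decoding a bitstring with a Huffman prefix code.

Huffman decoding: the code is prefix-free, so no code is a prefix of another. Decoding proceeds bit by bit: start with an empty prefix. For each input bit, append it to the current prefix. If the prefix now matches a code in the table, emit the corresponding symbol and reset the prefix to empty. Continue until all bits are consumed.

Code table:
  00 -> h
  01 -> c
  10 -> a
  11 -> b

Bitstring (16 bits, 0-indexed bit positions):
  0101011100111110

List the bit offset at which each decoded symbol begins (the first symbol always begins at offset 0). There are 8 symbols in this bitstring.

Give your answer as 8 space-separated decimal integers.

Bit 0: prefix='0' (no match yet)
Bit 1: prefix='01' -> emit 'c', reset
Bit 2: prefix='0' (no match yet)
Bit 3: prefix='01' -> emit 'c', reset
Bit 4: prefix='0' (no match yet)
Bit 5: prefix='01' -> emit 'c', reset
Bit 6: prefix='1' (no match yet)
Bit 7: prefix='11' -> emit 'b', reset
Bit 8: prefix='0' (no match yet)
Bit 9: prefix='00' -> emit 'h', reset
Bit 10: prefix='1' (no match yet)
Bit 11: prefix='11' -> emit 'b', reset
Bit 12: prefix='1' (no match yet)
Bit 13: prefix='11' -> emit 'b', reset
Bit 14: prefix='1' (no match yet)
Bit 15: prefix='10' -> emit 'a', reset

Answer: 0 2 4 6 8 10 12 14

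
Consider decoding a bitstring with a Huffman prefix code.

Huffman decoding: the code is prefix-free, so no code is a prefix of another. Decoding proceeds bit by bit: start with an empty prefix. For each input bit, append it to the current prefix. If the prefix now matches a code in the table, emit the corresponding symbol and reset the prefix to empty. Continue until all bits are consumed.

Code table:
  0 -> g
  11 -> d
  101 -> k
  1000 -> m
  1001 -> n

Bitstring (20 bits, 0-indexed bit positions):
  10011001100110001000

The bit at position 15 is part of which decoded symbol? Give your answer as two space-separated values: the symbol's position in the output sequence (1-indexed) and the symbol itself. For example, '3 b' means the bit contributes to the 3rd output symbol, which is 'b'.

Bit 0: prefix='1' (no match yet)
Bit 1: prefix='10' (no match yet)
Bit 2: prefix='100' (no match yet)
Bit 3: prefix='1001' -> emit 'n', reset
Bit 4: prefix='1' (no match yet)
Bit 5: prefix='10' (no match yet)
Bit 6: prefix='100' (no match yet)
Bit 7: prefix='1001' -> emit 'n', reset
Bit 8: prefix='1' (no match yet)
Bit 9: prefix='10' (no match yet)
Bit 10: prefix='100' (no match yet)
Bit 11: prefix='1001' -> emit 'n', reset
Bit 12: prefix='1' (no match yet)
Bit 13: prefix='10' (no match yet)
Bit 14: prefix='100' (no match yet)
Bit 15: prefix='1000' -> emit 'm', reset
Bit 16: prefix='1' (no match yet)
Bit 17: prefix='10' (no match yet)
Bit 18: prefix='100' (no match yet)
Bit 19: prefix='1000' -> emit 'm', reset

Answer: 4 m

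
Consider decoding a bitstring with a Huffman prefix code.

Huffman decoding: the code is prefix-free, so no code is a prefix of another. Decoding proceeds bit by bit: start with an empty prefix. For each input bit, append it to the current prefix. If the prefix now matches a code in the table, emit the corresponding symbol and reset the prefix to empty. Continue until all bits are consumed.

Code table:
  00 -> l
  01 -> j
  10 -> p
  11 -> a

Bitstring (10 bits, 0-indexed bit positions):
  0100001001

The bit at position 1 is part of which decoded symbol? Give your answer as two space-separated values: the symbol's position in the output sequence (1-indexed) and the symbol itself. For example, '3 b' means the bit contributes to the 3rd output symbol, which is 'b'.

Answer: 1 j

Derivation:
Bit 0: prefix='0' (no match yet)
Bit 1: prefix='01' -> emit 'j', reset
Bit 2: prefix='0' (no match yet)
Bit 3: prefix='00' -> emit 'l', reset
Bit 4: prefix='0' (no match yet)
Bit 5: prefix='00' -> emit 'l', reset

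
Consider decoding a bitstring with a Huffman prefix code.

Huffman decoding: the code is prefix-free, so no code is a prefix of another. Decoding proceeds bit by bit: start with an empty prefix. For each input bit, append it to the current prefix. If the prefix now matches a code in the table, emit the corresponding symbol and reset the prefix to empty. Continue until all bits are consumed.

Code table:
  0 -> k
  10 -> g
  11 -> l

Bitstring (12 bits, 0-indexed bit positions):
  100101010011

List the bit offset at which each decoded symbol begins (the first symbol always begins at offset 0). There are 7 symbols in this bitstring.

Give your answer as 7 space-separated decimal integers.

Answer: 0 2 3 5 7 9 10

Derivation:
Bit 0: prefix='1' (no match yet)
Bit 1: prefix='10' -> emit 'g', reset
Bit 2: prefix='0' -> emit 'k', reset
Bit 3: prefix='1' (no match yet)
Bit 4: prefix='10' -> emit 'g', reset
Bit 5: prefix='1' (no match yet)
Bit 6: prefix='10' -> emit 'g', reset
Bit 7: prefix='1' (no match yet)
Bit 8: prefix='10' -> emit 'g', reset
Bit 9: prefix='0' -> emit 'k', reset
Bit 10: prefix='1' (no match yet)
Bit 11: prefix='11' -> emit 'l', reset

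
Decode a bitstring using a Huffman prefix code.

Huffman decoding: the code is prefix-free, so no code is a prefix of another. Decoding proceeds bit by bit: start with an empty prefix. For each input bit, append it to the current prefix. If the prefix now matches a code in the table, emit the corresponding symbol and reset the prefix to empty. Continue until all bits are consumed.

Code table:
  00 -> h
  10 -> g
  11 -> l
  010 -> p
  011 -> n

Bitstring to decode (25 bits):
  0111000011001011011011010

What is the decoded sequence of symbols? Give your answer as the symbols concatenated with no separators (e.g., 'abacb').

Bit 0: prefix='0' (no match yet)
Bit 1: prefix='01' (no match yet)
Bit 2: prefix='011' -> emit 'n', reset
Bit 3: prefix='1' (no match yet)
Bit 4: prefix='10' -> emit 'g', reset
Bit 5: prefix='0' (no match yet)
Bit 6: prefix='00' -> emit 'h', reset
Bit 7: prefix='0' (no match yet)
Bit 8: prefix='01' (no match yet)
Bit 9: prefix='011' -> emit 'n', reset
Bit 10: prefix='0' (no match yet)
Bit 11: prefix='00' -> emit 'h', reset
Bit 12: prefix='1' (no match yet)
Bit 13: prefix='10' -> emit 'g', reset
Bit 14: prefix='1' (no match yet)
Bit 15: prefix='11' -> emit 'l', reset
Bit 16: prefix='0' (no match yet)
Bit 17: prefix='01' (no match yet)
Bit 18: prefix='011' -> emit 'n', reset
Bit 19: prefix='0' (no match yet)
Bit 20: prefix='01' (no match yet)
Bit 21: prefix='011' -> emit 'n', reset
Bit 22: prefix='0' (no match yet)
Bit 23: prefix='01' (no match yet)
Bit 24: prefix='010' -> emit 'p', reset

Answer: nghnhglnnp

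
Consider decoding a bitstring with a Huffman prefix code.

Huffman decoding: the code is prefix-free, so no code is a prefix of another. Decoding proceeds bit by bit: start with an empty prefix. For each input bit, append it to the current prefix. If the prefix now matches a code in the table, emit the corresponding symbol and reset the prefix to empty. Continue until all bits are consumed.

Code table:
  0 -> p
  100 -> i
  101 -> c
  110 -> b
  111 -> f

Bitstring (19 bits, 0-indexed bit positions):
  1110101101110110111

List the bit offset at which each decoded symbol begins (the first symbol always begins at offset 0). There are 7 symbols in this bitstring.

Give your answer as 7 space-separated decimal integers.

Bit 0: prefix='1' (no match yet)
Bit 1: prefix='11' (no match yet)
Bit 2: prefix='111' -> emit 'f', reset
Bit 3: prefix='0' -> emit 'p', reset
Bit 4: prefix='1' (no match yet)
Bit 5: prefix='10' (no match yet)
Bit 6: prefix='101' -> emit 'c', reset
Bit 7: prefix='1' (no match yet)
Bit 8: prefix='10' (no match yet)
Bit 9: prefix='101' -> emit 'c', reset
Bit 10: prefix='1' (no match yet)
Bit 11: prefix='11' (no match yet)
Bit 12: prefix='110' -> emit 'b', reset
Bit 13: prefix='1' (no match yet)
Bit 14: prefix='11' (no match yet)
Bit 15: prefix='110' -> emit 'b', reset
Bit 16: prefix='1' (no match yet)
Bit 17: prefix='11' (no match yet)
Bit 18: prefix='111' -> emit 'f', reset

Answer: 0 3 4 7 10 13 16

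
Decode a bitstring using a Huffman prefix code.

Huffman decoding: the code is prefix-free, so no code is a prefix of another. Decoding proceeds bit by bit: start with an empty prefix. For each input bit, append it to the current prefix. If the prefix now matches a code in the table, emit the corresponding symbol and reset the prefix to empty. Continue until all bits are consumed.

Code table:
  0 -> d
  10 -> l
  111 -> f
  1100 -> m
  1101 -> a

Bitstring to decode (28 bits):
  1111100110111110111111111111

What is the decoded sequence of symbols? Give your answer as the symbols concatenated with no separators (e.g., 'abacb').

Answer: fmaflffff

Derivation:
Bit 0: prefix='1' (no match yet)
Bit 1: prefix='11' (no match yet)
Bit 2: prefix='111' -> emit 'f', reset
Bit 3: prefix='1' (no match yet)
Bit 4: prefix='11' (no match yet)
Bit 5: prefix='110' (no match yet)
Bit 6: prefix='1100' -> emit 'm', reset
Bit 7: prefix='1' (no match yet)
Bit 8: prefix='11' (no match yet)
Bit 9: prefix='110' (no match yet)
Bit 10: prefix='1101' -> emit 'a', reset
Bit 11: prefix='1' (no match yet)
Bit 12: prefix='11' (no match yet)
Bit 13: prefix='111' -> emit 'f', reset
Bit 14: prefix='1' (no match yet)
Bit 15: prefix='10' -> emit 'l', reset
Bit 16: prefix='1' (no match yet)
Bit 17: prefix='11' (no match yet)
Bit 18: prefix='111' -> emit 'f', reset
Bit 19: prefix='1' (no match yet)
Bit 20: prefix='11' (no match yet)
Bit 21: prefix='111' -> emit 'f', reset
Bit 22: prefix='1' (no match yet)
Bit 23: prefix='11' (no match yet)
Bit 24: prefix='111' -> emit 'f', reset
Bit 25: prefix='1' (no match yet)
Bit 26: prefix='11' (no match yet)
Bit 27: prefix='111' -> emit 'f', reset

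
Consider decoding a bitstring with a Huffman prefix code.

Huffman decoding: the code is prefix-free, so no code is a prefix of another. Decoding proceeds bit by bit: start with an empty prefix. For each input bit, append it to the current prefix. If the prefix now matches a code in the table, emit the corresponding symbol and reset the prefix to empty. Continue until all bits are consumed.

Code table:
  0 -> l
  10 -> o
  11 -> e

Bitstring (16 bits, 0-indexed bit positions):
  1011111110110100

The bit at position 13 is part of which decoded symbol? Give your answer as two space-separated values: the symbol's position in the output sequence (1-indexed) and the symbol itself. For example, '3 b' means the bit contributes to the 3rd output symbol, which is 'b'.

Answer: 8 o

Derivation:
Bit 0: prefix='1' (no match yet)
Bit 1: prefix='10' -> emit 'o', reset
Bit 2: prefix='1' (no match yet)
Bit 3: prefix='11' -> emit 'e', reset
Bit 4: prefix='1' (no match yet)
Bit 5: prefix='11' -> emit 'e', reset
Bit 6: prefix='1' (no match yet)
Bit 7: prefix='11' -> emit 'e', reset
Bit 8: prefix='1' (no match yet)
Bit 9: prefix='10' -> emit 'o', reset
Bit 10: prefix='1' (no match yet)
Bit 11: prefix='11' -> emit 'e', reset
Bit 12: prefix='0' -> emit 'l', reset
Bit 13: prefix='1' (no match yet)
Bit 14: prefix='10' -> emit 'o', reset
Bit 15: prefix='0' -> emit 'l', reset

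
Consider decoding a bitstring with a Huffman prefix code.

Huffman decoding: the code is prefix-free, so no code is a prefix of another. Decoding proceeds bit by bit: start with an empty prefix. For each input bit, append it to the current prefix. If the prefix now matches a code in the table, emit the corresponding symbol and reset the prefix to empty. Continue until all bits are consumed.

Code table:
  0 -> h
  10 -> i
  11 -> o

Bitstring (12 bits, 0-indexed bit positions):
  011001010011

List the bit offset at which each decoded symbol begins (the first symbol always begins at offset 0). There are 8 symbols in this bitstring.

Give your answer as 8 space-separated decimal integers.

Answer: 0 1 3 4 5 7 9 10

Derivation:
Bit 0: prefix='0' -> emit 'h', reset
Bit 1: prefix='1' (no match yet)
Bit 2: prefix='11' -> emit 'o', reset
Bit 3: prefix='0' -> emit 'h', reset
Bit 4: prefix='0' -> emit 'h', reset
Bit 5: prefix='1' (no match yet)
Bit 6: prefix='10' -> emit 'i', reset
Bit 7: prefix='1' (no match yet)
Bit 8: prefix='10' -> emit 'i', reset
Bit 9: prefix='0' -> emit 'h', reset
Bit 10: prefix='1' (no match yet)
Bit 11: prefix='11' -> emit 'o', reset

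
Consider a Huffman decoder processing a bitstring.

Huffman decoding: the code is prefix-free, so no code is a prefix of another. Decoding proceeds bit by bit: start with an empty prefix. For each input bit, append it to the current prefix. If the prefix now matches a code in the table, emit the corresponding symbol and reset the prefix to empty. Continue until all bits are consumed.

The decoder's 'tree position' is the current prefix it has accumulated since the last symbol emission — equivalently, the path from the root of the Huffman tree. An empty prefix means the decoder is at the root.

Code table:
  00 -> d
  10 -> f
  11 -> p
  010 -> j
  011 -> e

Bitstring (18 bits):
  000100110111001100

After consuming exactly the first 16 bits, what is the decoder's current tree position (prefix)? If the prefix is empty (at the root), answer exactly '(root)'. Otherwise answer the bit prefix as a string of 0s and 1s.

Bit 0: prefix='0' (no match yet)
Bit 1: prefix='00' -> emit 'd', reset
Bit 2: prefix='0' (no match yet)
Bit 3: prefix='01' (no match yet)
Bit 4: prefix='010' -> emit 'j', reset
Bit 5: prefix='0' (no match yet)
Bit 6: prefix='01' (no match yet)
Bit 7: prefix='011' -> emit 'e', reset
Bit 8: prefix='0' (no match yet)
Bit 9: prefix='01' (no match yet)
Bit 10: prefix='011' -> emit 'e', reset
Bit 11: prefix='1' (no match yet)
Bit 12: prefix='10' -> emit 'f', reset
Bit 13: prefix='0' (no match yet)
Bit 14: prefix='01' (no match yet)
Bit 15: prefix='011' -> emit 'e', reset

Answer: (root)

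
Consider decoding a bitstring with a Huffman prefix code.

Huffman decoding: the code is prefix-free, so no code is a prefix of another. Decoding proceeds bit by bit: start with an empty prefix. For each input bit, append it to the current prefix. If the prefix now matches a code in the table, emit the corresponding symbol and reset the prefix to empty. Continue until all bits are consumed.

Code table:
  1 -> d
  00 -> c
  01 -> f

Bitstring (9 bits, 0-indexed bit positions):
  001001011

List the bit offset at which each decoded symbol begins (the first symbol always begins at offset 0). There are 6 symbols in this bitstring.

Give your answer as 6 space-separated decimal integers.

Bit 0: prefix='0' (no match yet)
Bit 1: prefix='00' -> emit 'c', reset
Bit 2: prefix='1' -> emit 'd', reset
Bit 3: prefix='0' (no match yet)
Bit 4: prefix='00' -> emit 'c', reset
Bit 5: prefix='1' -> emit 'd', reset
Bit 6: prefix='0' (no match yet)
Bit 7: prefix='01' -> emit 'f', reset
Bit 8: prefix='1' -> emit 'd', reset

Answer: 0 2 3 5 6 8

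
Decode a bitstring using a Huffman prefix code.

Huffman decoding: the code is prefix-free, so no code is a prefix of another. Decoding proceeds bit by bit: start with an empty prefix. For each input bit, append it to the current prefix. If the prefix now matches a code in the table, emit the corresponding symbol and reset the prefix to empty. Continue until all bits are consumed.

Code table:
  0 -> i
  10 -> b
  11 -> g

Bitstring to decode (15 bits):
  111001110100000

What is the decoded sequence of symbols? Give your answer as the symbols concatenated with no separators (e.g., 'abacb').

Bit 0: prefix='1' (no match yet)
Bit 1: prefix='11' -> emit 'g', reset
Bit 2: prefix='1' (no match yet)
Bit 3: prefix='10' -> emit 'b', reset
Bit 4: prefix='0' -> emit 'i', reset
Bit 5: prefix='1' (no match yet)
Bit 6: prefix='11' -> emit 'g', reset
Bit 7: prefix='1' (no match yet)
Bit 8: prefix='10' -> emit 'b', reset
Bit 9: prefix='1' (no match yet)
Bit 10: prefix='10' -> emit 'b', reset
Bit 11: prefix='0' -> emit 'i', reset
Bit 12: prefix='0' -> emit 'i', reset
Bit 13: prefix='0' -> emit 'i', reset
Bit 14: prefix='0' -> emit 'i', reset

Answer: gbigbbiiii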